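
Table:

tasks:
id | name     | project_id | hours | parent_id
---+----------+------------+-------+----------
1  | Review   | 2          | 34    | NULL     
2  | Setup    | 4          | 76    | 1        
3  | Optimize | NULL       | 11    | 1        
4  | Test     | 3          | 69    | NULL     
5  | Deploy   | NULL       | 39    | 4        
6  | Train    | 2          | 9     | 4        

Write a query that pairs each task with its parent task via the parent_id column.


This is a self-join: tasks is joined to a second copy of itself, matching each row's parent_id to another row's id. Use LEFT JOIN so rows with parent_id=NULL are kept.
  - task 1 (Review): parent_id=NULL -> NULL
  - task 2 (Setup): parent_id=1 -> Review
  - task 3 (Optimize): parent_id=1 -> Review
  - task 4 (Test): parent_id=NULL -> NULL
  - task 5 (Deploy): parent_id=4 -> Test
  - task 6 (Train): parent_id=4 -> Test

SQL:
SELECT a.name AS item, b.name AS parent
FROM tasks a
LEFT JOIN tasks b ON a.parent_id = b.id

Result:
item     | parent
---------+-------
Review   | NULL  
Setup    | Review
Optimize | Review
Test     | NULL  
Deploy   | Test  
Train    | Test  


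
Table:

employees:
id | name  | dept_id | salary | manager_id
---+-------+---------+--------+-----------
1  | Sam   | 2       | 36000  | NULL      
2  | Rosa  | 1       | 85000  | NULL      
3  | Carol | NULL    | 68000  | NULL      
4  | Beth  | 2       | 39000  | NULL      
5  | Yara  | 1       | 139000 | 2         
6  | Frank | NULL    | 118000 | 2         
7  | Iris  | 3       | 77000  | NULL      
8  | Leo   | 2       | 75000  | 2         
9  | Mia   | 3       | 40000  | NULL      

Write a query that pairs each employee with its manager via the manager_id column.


This is a self-join: employees is joined to a second copy of itself, matching each row's manager_id to another row's id. Use LEFT JOIN so rows with manager_id=NULL are kept.
  - employee 1 (Sam): manager_id=NULL -> NULL
  - employee 2 (Rosa): manager_id=NULL -> NULL
  - employee 3 (Carol): manager_id=NULL -> NULL
  - employee 4 (Beth): manager_id=NULL -> NULL
  - employee 5 (Yara): manager_id=2 -> Rosa
  - employee 6 (Frank): manager_id=2 -> Rosa
  - employee 7 (Iris): manager_id=NULL -> NULL
  - employee 8 (Leo): manager_id=2 -> Rosa
  - employee 9 (Mia): manager_id=NULL -> NULL

SQL:
SELECT a.name AS item, b.name AS manager
FROM employees a
LEFT JOIN employees b ON a.manager_id = b.id

Result:
item  | manager
------+--------
Sam   | NULL   
Rosa  | NULL   
Carol | NULL   
Beth  | NULL   
Yara  | Rosa   
Frank | Rosa   
Iris  | NULL   
Leo   | Rosa   
Mia   | NULL   


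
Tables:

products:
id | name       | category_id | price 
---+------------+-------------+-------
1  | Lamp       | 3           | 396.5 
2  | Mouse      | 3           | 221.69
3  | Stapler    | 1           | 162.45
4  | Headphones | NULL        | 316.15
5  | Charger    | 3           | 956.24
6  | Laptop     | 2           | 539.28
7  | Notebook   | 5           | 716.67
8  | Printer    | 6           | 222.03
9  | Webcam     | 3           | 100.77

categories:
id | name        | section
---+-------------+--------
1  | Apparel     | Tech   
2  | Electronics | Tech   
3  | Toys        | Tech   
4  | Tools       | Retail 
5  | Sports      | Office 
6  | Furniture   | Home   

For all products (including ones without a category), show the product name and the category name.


LEFT JOIN keeps every row from products (the left table); where category_id has no match in categories, the category columns become NULL. Walk through each product:
  - product 1 (Lamp): category_id=3 -> matches Toys
  - product 2 (Mouse): category_id=3 -> matches Toys
  - product 3 (Stapler): category_id=1 -> matches Apparel
  - product 4 (Headphones): category_id=NULL, no match -> kept with NULL
  - product 5 (Charger): category_id=3 -> matches Toys
  - product 6 (Laptop): category_id=2 -> matches Electronics
  - product 7 (Notebook): category_id=5 -> matches Sports
  - product 8 (Printer): category_id=6 -> matches Furniture
  - product 9 (Webcam): category_id=3 -> matches Toys
All 9 rows appear; 1 has NULL category.

SQL:
SELECT a.name, b.name AS category
FROM products a
LEFT JOIN categories b ON a.category_id = b.id

Result:
name       | category   
-----------+------------
Lamp       | Toys       
Mouse      | Toys       
Stapler    | Apparel    
Headphones | NULL       
Charger    | Toys       
Laptop     | Electronics
Notebook   | Sports     
Printer    | Furniture  
Webcam     | Toys       


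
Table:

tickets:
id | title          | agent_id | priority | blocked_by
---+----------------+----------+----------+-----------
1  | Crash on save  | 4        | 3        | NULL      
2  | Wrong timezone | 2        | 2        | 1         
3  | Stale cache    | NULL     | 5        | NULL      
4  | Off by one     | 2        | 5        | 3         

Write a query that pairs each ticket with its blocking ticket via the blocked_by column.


This is a self-join: tickets is joined to a second copy of itself, matching each row's blocked_by to another row's id. Use LEFT JOIN so rows with blocked_by=NULL are kept.
  - ticket 1 (Crash on save): blocked_by=NULL -> NULL
  - ticket 2 (Wrong timezone): blocked_by=1 -> Crash on save
  - ticket 3 (Stale cache): blocked_by=NULL -> NULL
  - ticket 4 (Off by one): blocked_by=3 -> Stale cache

SQL:
SELECT a.title AS item, b.title AS blocked_by
FROM tickets a
LEFT JOIN tickets b ON a.blocked_by = b.id

Result:
item           | blocked_by   
---------------+--------------
Crash on save  | NULL         
Wrong timezone | Crash on save
Stale cache    | NULL         
Off by one     | Stale cache  


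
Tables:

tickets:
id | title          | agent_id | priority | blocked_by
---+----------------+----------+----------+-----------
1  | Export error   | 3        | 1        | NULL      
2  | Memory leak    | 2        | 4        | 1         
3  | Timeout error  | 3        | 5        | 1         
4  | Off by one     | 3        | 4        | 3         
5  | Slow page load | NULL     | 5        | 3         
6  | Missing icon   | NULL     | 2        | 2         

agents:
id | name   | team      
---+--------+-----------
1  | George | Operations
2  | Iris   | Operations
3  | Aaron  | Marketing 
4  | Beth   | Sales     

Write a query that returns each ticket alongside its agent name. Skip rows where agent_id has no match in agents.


INNER JOIN keeps only tickets rows whose agent_id matches an id in agents. Walk through each ticket:
  - ticket 1 (Export error): agent_id=3 -> matches Aaron
  - ticket 2 (Memory leak): agent_id=2 -> matches Iris
  - ticket 3 (Timeout error): agent_id=3 -> matches Aaron
  - ticket 4 (Off by one): agent_id=3 -> matches Aaron
  - ticket 5 (Slow page load): agent_id=NULL, no match -> dropped
  - ticket 6 (Missing icon): agent_id=NULL, no match -> dropped
So 2 of 6 rows are dropped.

SQL:
SELECT a.title, b.name AS agent
FROM tickets a
INNER JOIN agents b ON a.agent_id = b.id

Result:
title         | agent
--------------+------
Export error  | Aaron
Memory leak   | Iris 
Timeout error | Aaron
Off by one    | Aaron


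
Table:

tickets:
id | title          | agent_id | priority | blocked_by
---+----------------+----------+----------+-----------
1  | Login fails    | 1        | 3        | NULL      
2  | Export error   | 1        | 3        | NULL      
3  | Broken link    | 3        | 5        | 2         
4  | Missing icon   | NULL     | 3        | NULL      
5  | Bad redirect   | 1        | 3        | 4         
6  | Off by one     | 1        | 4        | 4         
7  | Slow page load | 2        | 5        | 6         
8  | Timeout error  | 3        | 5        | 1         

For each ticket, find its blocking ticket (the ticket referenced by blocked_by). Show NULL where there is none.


This is a self-join: tickets is joined to a second copy of itself, matching each row's blocked_by to another row's id. Use LEFT JOIN so rows with blocked_by=NULL are kept.
  - ticket 1 (Login fails): blocked_by=NULL -> NULL
  - ticket 2 (Export error): blocked_by=NULL -> NULL
  - ticket 3 (Broken link): blocked_by=2 -> Export error
  - ticket 4 (Missing icon): blocked_by=NULL -> NULL
  - ticket 5 (Bad redirect): blocked_by=4 -> Missing icon
  - ticket 6 (Off by one): blocked_by=4 -> Missing icon
  - ticket 7 (Slow page load): blocked_by=6 -> Off by one
  - ticket 8 (Timeout error): blocked_by=1 -> Login fails

SQL:
SELECT a.title AS item, b.title AS blocked_by
FROM tickets a
LEFT JOIN tickets b ON a.blocked_by = b.id

Result:
item           | blocked_by  
---------------+-------------
Login fails    | NULL        
Export error   | NULL        
Broken link    | Export error
Missing icon   | NULL        
Bad redirect   | Missing icon
Off by one     | Missing icon
Slow page load | Off by one  
Timeout error  | Login fails 


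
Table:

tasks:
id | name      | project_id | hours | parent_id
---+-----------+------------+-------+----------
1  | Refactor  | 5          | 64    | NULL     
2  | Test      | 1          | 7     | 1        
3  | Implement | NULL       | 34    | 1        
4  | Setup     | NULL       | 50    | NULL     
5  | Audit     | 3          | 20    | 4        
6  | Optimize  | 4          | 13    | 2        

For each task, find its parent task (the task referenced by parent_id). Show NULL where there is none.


This is a self-join: tasks is joined to a second copy of itself, matching each row's parent_id to another row's id. Use LEFT JOIN so rows with parent_id=NULL are kept.
  - task 1 (Refactor): parent_id=NULL -> NULL
  - task 2 (Test): parent_id=1 -> Refactor
  - task 3 (Implement): parent_id=1 -> Refactor
  - task 4 (Setup): parent_id=NULL -> NULL
  - task 5 (Audit): parent_id=4 -> Setup
  - task 6 (Optimize): parent_id=2 -> Test

SQL:
SELECT a.name AS item, b.name AS parent
FROM tasks a
LEFT JOIN tasks b ON a.parent_id = b.id

Result:
item      | parent  
----------+---------
Refactor  | NULL    
Test      | Refactor
Implement | Refactor
Setup     | NULL    
Audit     | Setup   
Optimize  | Test    


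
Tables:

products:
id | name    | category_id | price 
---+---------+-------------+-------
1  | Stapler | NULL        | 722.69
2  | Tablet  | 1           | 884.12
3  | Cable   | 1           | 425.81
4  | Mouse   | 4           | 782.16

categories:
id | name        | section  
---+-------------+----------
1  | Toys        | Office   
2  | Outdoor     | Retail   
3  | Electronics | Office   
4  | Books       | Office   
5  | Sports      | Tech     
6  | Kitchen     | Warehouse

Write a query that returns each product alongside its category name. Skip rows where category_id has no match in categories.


INNER JOIN keeps only products rows whose category_id matches an id in categories. Walk through each product:
  - product 1 (Stapler): category_id=NULL, no match -> dropped
  - product 2 (Tablet): category_id=1 -> matches Toys
  - product 3 (Cable): category_id=1 -> matches Toys
  - product 4 (Mouse): category_id=4 -> matches Books
So 1 of 4 rows is dropped.

SQL:
SELECT a.name, b.name AS category
FROM products a
INNER JOIN categories b ON a.category_id = b.id

Result:
name   | category
-------+---------
Tablet | Toys    
Cable  | Toys    
Mouse  | Books   


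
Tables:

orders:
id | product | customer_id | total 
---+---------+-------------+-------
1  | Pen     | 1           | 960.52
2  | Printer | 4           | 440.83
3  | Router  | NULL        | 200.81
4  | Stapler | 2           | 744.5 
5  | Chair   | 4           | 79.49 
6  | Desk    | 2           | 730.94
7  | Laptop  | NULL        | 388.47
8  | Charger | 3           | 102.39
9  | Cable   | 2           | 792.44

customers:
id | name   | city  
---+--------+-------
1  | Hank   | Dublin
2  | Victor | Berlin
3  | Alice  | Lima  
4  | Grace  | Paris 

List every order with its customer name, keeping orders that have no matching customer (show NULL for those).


LEFT JOIN keeps every row from orders (the left table); where customer_id has no match in customers, the customer columns become NULL. Walk through each order:
  - order 1 (Pen): customer_id=1 -> matches Hank
  - order 2 (Printer): customer_id=4 -> matches Grace
  - order 3 (Router): customer_id=NULL, no match -> kept with NULL
  - order 4 (Stapler): customer_id=2 -> matches Victor
  - order 5 (Chair): customer_id=4 -> matches Grace
  - order 6 (Desk): customer_id=2 -> matches Victor
  - order 7 (Laptop): customer_id=NULL, no match -> kept with NULL
  - order 8 (Charger): customer_id=3 -> matches Alice
  - order 9 (Cable): customer_id=2 -> matches Victor
All 9 rows appear; 2 have NULL customer.

SQL:
SELECT a.product, b.name AS customer
FROM orders a
LEFT JOIN customers b ON a.customer_id = b.id

Result:
product | customer
--------+---------
Pen     | Hank    
Printer | Grace   
Router  | NULL    
Stapler | Victor  
Chair   | Grace   
Desk    | Victor  
Laptop  | NULL    
Charger | Alice   
Cable   | Victor  


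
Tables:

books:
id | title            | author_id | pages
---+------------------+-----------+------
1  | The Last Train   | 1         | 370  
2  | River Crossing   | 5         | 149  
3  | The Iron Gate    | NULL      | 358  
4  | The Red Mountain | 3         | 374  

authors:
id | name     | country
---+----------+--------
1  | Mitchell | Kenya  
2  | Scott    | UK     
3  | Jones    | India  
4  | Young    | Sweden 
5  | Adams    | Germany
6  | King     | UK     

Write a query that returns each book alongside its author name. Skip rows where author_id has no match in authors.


INNER JOIN keeps only books rows whose author_id matches an id in authors. Walk through each book:
  - book 1 (The Last Train): author_id=1 -> matches Mitchell
  - book 2 (River Crossing): author_id=5 -> matches Adams
  - book 3 (The Iron Gate): author_id=NULL, no match -> dropped
  - book 4 (The Red Mountain): author_id=3 -> matches Jones
So 1 of 4 rows is dropped.

SQL:
SELECT a.title, b.name AS author
FROM books a
INNER JOIN authors b ON a.author_id = b.id

Result:
title            | author  
-----------------+---------
The Last Train   | Mitchell
River Crossing   | Adams   
The Red Mountain | Jones   


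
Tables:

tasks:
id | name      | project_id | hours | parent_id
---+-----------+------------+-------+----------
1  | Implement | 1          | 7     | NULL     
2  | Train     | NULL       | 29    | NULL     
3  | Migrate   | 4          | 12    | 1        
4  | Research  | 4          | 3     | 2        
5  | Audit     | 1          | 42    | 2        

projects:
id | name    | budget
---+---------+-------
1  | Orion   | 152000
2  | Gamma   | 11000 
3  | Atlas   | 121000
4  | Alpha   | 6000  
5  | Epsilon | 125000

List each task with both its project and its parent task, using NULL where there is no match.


Two LEFT JOINs from the same base table tasks: one to projects via project_id, one to tasks itself via parent_id. Both are LEFT so every task is preserved.
Match against projects:
  - task 1 (Implement): project_id=1 -> matches Orion
  - task 2 (Train): project_id=NULL, no match -> kept with NULL
  - task 3 (Migrate): project_id=4 -> matches Alpha
  - task 4 (Research): project_id=4 -> matches Alpha
  - task 5 (Audit): project_id=1 -> matches Orion
Match against tasks (self):
  - task 1 (Implement): parent_id=NULL -> NULL
  - task 2 (Train): parent_id=NULL -> NULL
  - task 3 (Migrate): parent_id=1 -> Implement
  - task 4 (Research): parent_id=2 -> Train
  - task 5 (Audit): parent_id=2 -> Train

SQL:
SELECT a.name, b.name AS project, c.name AS parent
FROM tasks a
LEFT JOIN projects b ON a.project_id = b.id
LEFT JOIN tasks c ON a.parent_id = c.id

Result:
name      | project | parent   
----------+---------+----------
Implement | Orion   | NULL     
Train     | NULL    | NULL     
Migrate   | Alpha   | Implement
Research  | Alpha   | Train    
Audit     | Orion   | Train    


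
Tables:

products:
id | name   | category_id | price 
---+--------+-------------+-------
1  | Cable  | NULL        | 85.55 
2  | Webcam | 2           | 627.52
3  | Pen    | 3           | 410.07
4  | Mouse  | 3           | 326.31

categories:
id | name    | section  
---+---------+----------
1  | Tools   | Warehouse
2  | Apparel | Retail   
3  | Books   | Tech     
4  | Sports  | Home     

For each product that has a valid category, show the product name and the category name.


INNER JOIN keeps only products rows whose category_id matches an id in categories. Walk through each product:
  - product 1 (Cable): category_id=NULL, no match -> dropped
  - product 2 (Webcam): category_id=2 -> matches Apparel
  - product 3 (Pen): category_id=3 -> matches Books
  - product 4 (Mouse): category_id=3 -> matches Books
So 1 of 4 rows is dropped.

SQL:
SELECT a.name, b.name AS category
FROM products a
INNER JOIN categories b ON a.category_id = b.id

Result:
name   | category
-------+---------
Webcam | Apparel 
Pen    | Books   
Mouse  | Books   


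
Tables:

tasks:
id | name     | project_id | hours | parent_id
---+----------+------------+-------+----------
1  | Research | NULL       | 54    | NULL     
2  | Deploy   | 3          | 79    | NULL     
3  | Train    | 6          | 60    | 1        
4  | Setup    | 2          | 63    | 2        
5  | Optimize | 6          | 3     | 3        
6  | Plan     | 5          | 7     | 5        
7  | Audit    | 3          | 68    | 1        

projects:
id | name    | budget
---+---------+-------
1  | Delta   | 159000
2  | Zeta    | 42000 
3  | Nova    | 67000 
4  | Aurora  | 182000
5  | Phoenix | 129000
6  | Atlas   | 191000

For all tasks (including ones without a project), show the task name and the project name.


LEFT JOIN keeps every row from tasks (the left table); where project_id has no match in projects, the project columns become NULL. Walk through each task:
  - task 1 (Research): project_id=NULL, no match -> kept with NULL
  - task 2 (Deploy): project_id=3 -> matches Nova
  - task 3 (Train): project_id=6 -> matches Atlas
  - task 4 (Setup): project_id=2 -> matches Zeta
  - task 5 (Optimize): project_id=6 -> matches Atlas
  - task 6 (Plan): project_id=5 -> matches Phoenix
  - task 7 (Audit): project_id=3 -> matches Nova
All 7 rows appear; 1 has NULL project.

SQL:
SELECT a.name, b.name AS project
FROM tasks a
LEFT JOIN projects b ON a.project_id = b.id

Result:
name     | project
---------+--------
Research | NULL   
Deploy   | Nova   
Train    | Atlas  
Setup    | Zeta   
Optimize | Atlas  
Plan     | Phoenix
Audit    | Nova   


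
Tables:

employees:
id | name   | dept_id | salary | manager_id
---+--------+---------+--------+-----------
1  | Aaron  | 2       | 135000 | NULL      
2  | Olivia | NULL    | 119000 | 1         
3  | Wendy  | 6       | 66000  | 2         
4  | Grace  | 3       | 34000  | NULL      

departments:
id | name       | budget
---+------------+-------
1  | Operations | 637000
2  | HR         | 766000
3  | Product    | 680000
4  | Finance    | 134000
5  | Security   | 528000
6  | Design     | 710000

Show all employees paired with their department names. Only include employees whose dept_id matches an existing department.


INNER JOIN keeps only employees rows whose dept_id matches an id in departments. Walk through each employee:
  - employee 1 (Aaron): dept_id=2 -> matches HR
  - employee 2 (Olivia): dept_id=NULL, no match -> dropped
  - employee 3 (Wendy): dept_id=6 -> matches Design
  - employee 4 (Grace): dept_id=3 -> matches Product
So 1 of 4 rows is dropped.

SQL:
SELECT a.name, b.name AS department
FROM employees a
INNER JOIN departments b ON a.dept_id = b.id

Result:
name  | department
------+-----------
Aaron | HR        
Wendy | Design    
Grace | Product   


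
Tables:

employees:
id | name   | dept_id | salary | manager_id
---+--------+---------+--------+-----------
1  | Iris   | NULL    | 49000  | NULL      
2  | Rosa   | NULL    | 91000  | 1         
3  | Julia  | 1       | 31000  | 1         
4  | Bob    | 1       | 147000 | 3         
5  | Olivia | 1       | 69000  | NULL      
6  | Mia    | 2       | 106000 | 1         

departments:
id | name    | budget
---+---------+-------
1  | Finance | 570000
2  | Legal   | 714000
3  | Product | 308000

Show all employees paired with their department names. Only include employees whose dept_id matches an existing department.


INNER JOIN keeps only employees rows whose dept_id matches an id in departments. Walk through each employee:
  - employee 1 (Iris): dept_id=NULL, no match -> dropped
  - employee 2 (Rosa): dept_id=NULL, no match -> dropped
  - employee 3 (Julia): dept_id=1 -> matches Finance
  - employee 4 (Bob): dept_id=1 -> matches Finance
  - employee 5 (Olivia): dept_id=1 -> matches Finance
  - employee 6 (Mia): dept_id=2 -> matches Legal
So 2 of 6 rows are dropped.

SQL:
SELECT a.name, b.name AS department
FROM employees a
INNER JOIN departments b ON a.dept_id = b.id

Result:
name   | department
-------+-----------
Julia  | Finance   
Bob    | Finance   
Olivia | Finance   
Mia    | Legal     


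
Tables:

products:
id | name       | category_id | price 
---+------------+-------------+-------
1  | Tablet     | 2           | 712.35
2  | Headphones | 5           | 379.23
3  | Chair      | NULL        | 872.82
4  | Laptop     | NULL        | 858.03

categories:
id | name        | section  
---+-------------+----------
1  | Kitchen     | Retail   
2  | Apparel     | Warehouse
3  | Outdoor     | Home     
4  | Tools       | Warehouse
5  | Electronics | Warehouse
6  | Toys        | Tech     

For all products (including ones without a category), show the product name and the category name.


LEFT JOIN keeps every row from products (the left table); where category_id has no match in categories, the category columns become NULL. Walk through each product:
  - product 1 (Tablet): category_id=2 -> matches Apparel
  - product 2 (Headphones): category_id=5 -> matches Electronics
  - product 3 (Chair): category_id=NULL, no match -> kept with NULL
  - product 4 (Laptop): category_id=NULL, no match -> kept with NULL
All 4 rows appear; 2 have NULL category.

SQL:
SELECT a.name, b.name AS category
FROM products a
LEFT JOIN categories b ON a.category_id = b.id

Result:
name       | category   
-----------+------------
Tablet     | Apparel    
Headphones | Electronics
Chair      | NULL       
Laptop     | NULL       


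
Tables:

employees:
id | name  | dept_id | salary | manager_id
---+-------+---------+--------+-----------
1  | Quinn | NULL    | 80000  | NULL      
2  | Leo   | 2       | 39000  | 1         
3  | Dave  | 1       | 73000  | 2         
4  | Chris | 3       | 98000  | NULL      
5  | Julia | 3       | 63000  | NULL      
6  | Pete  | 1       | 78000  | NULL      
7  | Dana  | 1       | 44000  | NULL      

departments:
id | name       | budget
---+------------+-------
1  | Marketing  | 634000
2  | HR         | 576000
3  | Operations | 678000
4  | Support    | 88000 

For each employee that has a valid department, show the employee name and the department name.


INNER JOIN keeps only employees rows whose dept_id matches an id in departments. Walk through each employee:
  - employee 1 (Quinn): dept_id=NULL, no match -> dropped
  - employee 2 (Leo): dept_id=2 -> matches HR
  - employee 3 (Dave): dept_id=1 -> matches Marketing
  - employee 4 (Chris): dept_id=3 -> matches Operations
  - employee 5 (Julia): dept_id=3 -> matches Operations
  - employee 6 (Pete): dept_id=1 -> matches Marketing
  - employee 7 (Dana): dept_id=1 -> matches Marketing
So 1 of 7 rows is dropped.

SQL:
SELECT a.name, b.name AS department
FROM employees a
INNER JOIN departments b ON a.dept_id = b.id

Result:
name  | department
------+-----------
Leo   | HR        
Dave  | Marketing 
Chris | Operations
Julia | Operations
Pete  | Marketing 
Dana  | Marketing 


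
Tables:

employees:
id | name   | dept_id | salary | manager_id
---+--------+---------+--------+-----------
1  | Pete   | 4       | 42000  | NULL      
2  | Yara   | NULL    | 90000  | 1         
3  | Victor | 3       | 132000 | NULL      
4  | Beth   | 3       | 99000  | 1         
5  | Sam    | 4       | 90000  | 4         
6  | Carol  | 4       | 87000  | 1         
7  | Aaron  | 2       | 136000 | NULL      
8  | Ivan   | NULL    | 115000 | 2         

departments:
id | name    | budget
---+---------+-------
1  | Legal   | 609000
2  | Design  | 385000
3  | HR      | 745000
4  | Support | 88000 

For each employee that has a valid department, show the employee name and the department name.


INNER JOIN keeps only employees rows whose dept_id matches an id in departments. Walk through each employee:
  - employee 1 (Pete): dept_id=4 -> matches Support
  - employee 2 (Yara): dept_id=NULL, no match -> dropped
  - employee 3 (Victor): dept_id=3 -> matches HR
  - employee 4 (Beth): dept_id=3 -> matches HR
  - employee 5 (Sam): dept_id=4 -> matches Support
  - employee 6 (Carol): dept_id=4 -> matches Support
  - employee 7 (Aaron): dept_id=2 -> matches Design
  - employee 8 (Ivan): dept_id=NULL, no match -> dropped
So 2 of 8 rows are dropped.

SQL:
SELECT a.name, b.name AS department
FROM employees a
INNER JOIN departments b ON a.dept_id = b.id

Result:
name   | department
-------+-----------
Pete   | Support   
Victor | HR        
Beth   | HR        
Sam    | Support   
Carol  | Support   
Aaron  | Design    


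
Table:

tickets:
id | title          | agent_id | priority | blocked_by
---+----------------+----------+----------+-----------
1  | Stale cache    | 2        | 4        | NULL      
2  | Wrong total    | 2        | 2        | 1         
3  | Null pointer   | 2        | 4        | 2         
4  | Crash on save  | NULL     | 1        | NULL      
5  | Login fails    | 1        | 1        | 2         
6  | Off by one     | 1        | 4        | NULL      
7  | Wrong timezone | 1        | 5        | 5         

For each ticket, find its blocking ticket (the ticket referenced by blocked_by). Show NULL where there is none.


This is a self-join: tickets is joined to a second copy of itself, matching each row's blocked_by to another row's id. Use LEFT JOIN so rows with blocked_by=NULL are kept.
  - ticket 1 (Stale cache): blocked_by=NULL -> NULL
  - ticket 2 (Wrong total): blocked_by=1 -> Stale cache
  - ticket 3 (Null pointer): blocked_by=2 -> Wrong total
  - ticket 4 (Crash on save): blocked_by=NULL -> NULL
  - ticket 5 (Login fails): blocked_by=2 -> Wrong total
  - ticket 6 (Off by one): blocked_by=NULL -> NULL
  - ticket 7 (Wrong timezone): blocked_by=5 -> Login fails

SQL:
SELECT a.title AS item, b.title AS blocked_by
FROM tickets a
LEFT JOIN tickets b ON a.blocked_by = b.id

Result:
item           | blocked_by 
---------------+------------
Stale cache    | NULL       
Wrong total    | Stale cache
Null pointer   | Wrong total
Crash on save  | NULL       
Login fails    | Wrong total
Off by one     | NULL       
Wrong timezone | Login fails


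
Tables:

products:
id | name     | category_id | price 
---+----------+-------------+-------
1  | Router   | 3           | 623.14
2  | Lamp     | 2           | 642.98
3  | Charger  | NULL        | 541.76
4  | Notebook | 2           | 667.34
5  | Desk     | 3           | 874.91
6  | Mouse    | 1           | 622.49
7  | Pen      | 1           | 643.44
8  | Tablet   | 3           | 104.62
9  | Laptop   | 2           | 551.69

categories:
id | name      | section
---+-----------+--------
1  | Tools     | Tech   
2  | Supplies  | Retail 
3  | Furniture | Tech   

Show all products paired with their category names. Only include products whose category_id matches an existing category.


INNER JOIN keeps only products rows whose category_id matches an id in categories. Walk through each product:
  - product 1 (Router): category_id=3 -> matches Furniture
  - product 2 (Lamp): category_id=2 -> matches Supplies
  - product 3 (Charger): category_id=NULL, no match -> dropped
  - product 4 (Notebook): category_id=2 -> matches Supplies
  - product 5 (Desk): category_id=3 -> matches Furniture
  - product 6 (Mouse): category_id=1 -> matches Tools
  - product 7 (Pen): category_id=1 -> matches Tools
  - product 8 (Tablet): category_id=3 -> matches Furniture
  - product 9 (Laptop): category_id=2 -> matches Supplies
So 1 of 9 rows is dropped.

SQL:
SELECT a.name, b.name AS category
FROM products a
INNER JOIN categories b ON a.category_id = b.id

Result:
name     | category 
---------+----------
Router   | Furniture
Lamp     | Supplies 
Notebook | Supplies 
Desk     | Furniture
Mouse    | Tools    
Pen      | Tools    
Tablet   | Furniture
Laptop   | Supplies 


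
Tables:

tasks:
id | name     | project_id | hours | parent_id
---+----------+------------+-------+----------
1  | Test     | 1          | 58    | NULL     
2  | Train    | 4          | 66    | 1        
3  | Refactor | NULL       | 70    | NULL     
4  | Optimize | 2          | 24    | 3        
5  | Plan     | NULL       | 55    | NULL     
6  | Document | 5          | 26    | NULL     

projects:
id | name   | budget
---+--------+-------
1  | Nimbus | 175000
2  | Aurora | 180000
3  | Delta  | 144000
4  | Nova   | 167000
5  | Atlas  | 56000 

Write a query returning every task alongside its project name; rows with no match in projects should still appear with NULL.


LEFT JOIN keeps every row from tasks (the left table); where project_id has no match in projects, the project columns become NULL. Walk through each task:
  - task 1 (Test): project_id=1 -> matches Nimbus
  - task 2 (Train): project_id=4 -> matches Nova
  - task 3 (Refactor): project_id=NULL, no match -> kept with NULL
  - task 4 (Optimize): project_id=2 -> matches Aurora
  - task 5 (Plan): project_id=NULL, no match -> kept with NULL
  - task 6 (Document): project_id=5 -> matches Atlas
All 6 rows appear; 2 have NULL project.

SQL:
SELECT a.name, b.name AS project
FROM tasks a
LEFT JOIN projects b ON a.project_id = b.id

Result:
name     | project
---------+--------
Test     | Nimbus 
Train    | Nova   
Refactor | NULL   
Optimize | Aurora 
Plan     | NULL   
Document | Atlas  


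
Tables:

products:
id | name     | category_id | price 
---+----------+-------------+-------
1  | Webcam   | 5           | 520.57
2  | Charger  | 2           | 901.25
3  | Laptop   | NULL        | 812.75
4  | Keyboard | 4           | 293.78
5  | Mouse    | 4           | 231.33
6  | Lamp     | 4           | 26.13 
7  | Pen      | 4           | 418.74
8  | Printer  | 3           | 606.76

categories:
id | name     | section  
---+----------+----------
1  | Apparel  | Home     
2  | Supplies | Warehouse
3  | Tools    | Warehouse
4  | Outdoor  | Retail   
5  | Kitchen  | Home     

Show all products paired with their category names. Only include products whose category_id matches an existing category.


INNER JOIN keeps only products rows whose category_id matches an id in categories. Walk through each product:
  - product 1 (Webcam): category_id=5 -> matches Kitchen
  - product 2 (Charger): category_id=2 -> matches Supplies
  - product 3 (Laptop): category_id=NULL, no match -> dropped
  - product 4 (Keyboard): category_id=4 -> matches Outdoor
  - product 5 (Mouse): category_id=4 -> matches Outdoor
  - product 6 (Lamp): category_id=4 -> matches Outdoor
  - product 7 (Pen): category_id=4 -> matches Outdoor
  - product 8 (Printer): category_id=3 -> matches Tools
So 1 of 8 rows is dropped.

SQL:
SELECT a.name, b.name AS category
FROM products a
INNER JOIN categories b ON a.category_id = b.id

Result:
name     | category
---------+---------
Webcam   | Kitchen 
Charger  | Supplies
Keyboard | Outdoor 
Mouse    | Outdoor 
Lamp     | Outdoor 
Pen      | Outdoor 
Printer  | Tools   


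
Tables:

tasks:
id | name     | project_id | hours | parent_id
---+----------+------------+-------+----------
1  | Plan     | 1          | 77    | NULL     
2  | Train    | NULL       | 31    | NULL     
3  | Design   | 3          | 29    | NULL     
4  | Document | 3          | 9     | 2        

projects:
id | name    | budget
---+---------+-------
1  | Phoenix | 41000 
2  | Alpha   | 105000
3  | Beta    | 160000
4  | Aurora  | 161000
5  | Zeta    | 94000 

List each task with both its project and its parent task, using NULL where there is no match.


Two LEFT JOINs from the same base table tasks: one to projects via project_id, one to tasks itself via parent_id. Both are LEFT so every task is preserved.
Match against projects:
  - task 1 (Plan): project_id=1 -> matches Phoenix
  - task 2 (Train): project_id=NULL, no match -> kept with NULL
  - task 3 (Design): project_id=3 -> matches Beta
  - task 4 (Document): project_id=3 -> matches Beta
Match against tasks (self):
  - task 1 (Plan): parent_id=NULL -> NULL
  - task 2 (Train): parent_id=NULL -> NULL
  - task 3 (Design): parent_id=NULL -> NULL
  - task 4 (Document): parent_id=2 -> Train

SQL:
SELECT a.name, b.name AS project, c.name AS parent
FROM tasks a
LEFT JOIN projects b ON a.project_id = b.id
LEFT JOIN tasks c ON a.parent_id = c.id

Result:
name     | project | parent
---------+---------+-------
Plan     | Phoenix | NULL  
Train    | NULL    | NULL  
Design   | Beta    | NULL  
Document | Beta    | Train 


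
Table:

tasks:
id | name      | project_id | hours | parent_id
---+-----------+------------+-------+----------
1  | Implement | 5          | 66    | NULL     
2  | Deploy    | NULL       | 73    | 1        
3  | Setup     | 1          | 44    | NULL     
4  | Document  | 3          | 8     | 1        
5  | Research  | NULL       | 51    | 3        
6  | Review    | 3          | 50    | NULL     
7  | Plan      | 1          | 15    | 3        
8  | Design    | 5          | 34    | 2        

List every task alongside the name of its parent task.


This is a self-join: tasks is joined to a second copy of itself, matching each row's parent_id to another row's id. Use LEFT JOIN so rows with parent_id=NULL are kept.
  - task 1 (Implement): parent_id=NULL -> NULL
  - task 2 (Deploy): parent_id=1 -> Implement
  - task 3 (Setup): parent_id=NULL -> NULL
  - task 4 (Document): parent_id=1 -> Implement
  - task 5 (Research): parent_id=3 -> Setup
  - task 6 (Review): parent_id=NULL -> NULL
  - task 7 (Plan): parent_id=3 -> Setup
  - task 8 (Design): parent_id=2 -> Deploy

SQL:
SELECT a.name AS item, b.name AS parent
FROM tasks a
LEFT JOIN tasks b ON a.parent_id = b.id

Result:
item      | parent   
----------+----------
Implement | NULL     
Deploy    | Implement
Setup     | NULL     
Document  | Implement
Research  | Setup    
Review    | NULL     
Plan      | Setup    
Design    | Deploy   


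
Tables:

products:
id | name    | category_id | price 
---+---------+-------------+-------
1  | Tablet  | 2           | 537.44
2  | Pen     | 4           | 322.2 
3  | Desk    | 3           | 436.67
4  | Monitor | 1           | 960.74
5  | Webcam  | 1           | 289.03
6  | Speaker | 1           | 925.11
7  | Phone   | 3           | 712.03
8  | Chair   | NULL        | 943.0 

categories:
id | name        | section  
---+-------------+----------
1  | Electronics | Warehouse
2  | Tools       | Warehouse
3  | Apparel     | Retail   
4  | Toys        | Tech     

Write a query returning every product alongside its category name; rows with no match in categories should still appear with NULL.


LEFT JOIN keeps every row from products (the left table); where category_id has no match in categories, the category columns become NULL. Walk through each product:
  - product 1 (Tablet): category_id=2 -> matches Tools
  - product 2 (Pen): category_id=4 -> matches Toys
  - product 3 (Desk): category_id=3 -> matches Apparel
  - product 4 (Monitor): category_id=1 -> matches Electronics
  - product 5 (Webcam): category_id=1 -> matches Electronics
  - product 6 (Speaker): category_id=1 -> matches Electronics
  - product 7 (Phone): category_id=3 -> matches Apparel
  - product 8 (Chair): category_id=NULL, no match -> kept with NULL
All 8 rows appear; 1 has NULL category.

SQL:
SELECT a.name, b.name AS category
FROM products a
LEFT JOIN categories b ON a.category_id = b.id

Result:
name    | category   
--------+------------
Tablet  | Tools      
Pen     | Toys       
Desk    | Apparel    
Monitor | Electronics
Webcam  | Electronics
Speaker | Electronics
Phone   | Apparel    
Chair   | NULL       


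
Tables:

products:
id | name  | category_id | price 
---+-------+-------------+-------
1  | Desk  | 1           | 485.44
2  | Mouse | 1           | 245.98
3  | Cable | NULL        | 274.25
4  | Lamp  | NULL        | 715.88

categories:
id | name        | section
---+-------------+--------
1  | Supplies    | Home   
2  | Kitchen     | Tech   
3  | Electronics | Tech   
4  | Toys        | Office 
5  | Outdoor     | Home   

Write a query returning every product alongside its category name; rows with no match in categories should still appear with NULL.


LEFT JOIN keeps every row from products (the left table); where category_id has no match in categories, the category columns become NULL. Walk through each product:
  - product 1 (Desk): category_id=1 -> matches Supplies
  - product 2 (Mouse): category_id=1 -> matches Supplies
  - product 3 (Cable): category_id=NULL, no match -> kept with NULL
  - product 4 (Lamp): category_id=NULL, no match -> kept with NULL
All 4 rows appear; 2 have NULL category.

SQL:
SELECT a.name, b.name AS category
FROM products a
LEFT JOIN categories b ON a.category_id = b.id

Result:
name  | category
------+---------
Desk  | Supplies
Mouse | Supplies
Cable | NULL    
Lamp  | NULL    


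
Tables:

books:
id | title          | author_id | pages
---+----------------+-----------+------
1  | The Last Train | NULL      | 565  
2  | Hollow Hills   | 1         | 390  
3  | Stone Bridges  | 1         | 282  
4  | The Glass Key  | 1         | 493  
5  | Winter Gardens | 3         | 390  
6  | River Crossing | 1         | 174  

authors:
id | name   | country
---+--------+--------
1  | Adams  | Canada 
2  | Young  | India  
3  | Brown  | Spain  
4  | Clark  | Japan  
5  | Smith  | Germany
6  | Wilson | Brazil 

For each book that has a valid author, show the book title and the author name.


INNER JOIN keeps only books rows whose author_id matches an id in authors. Walk through each book:
  - book 1 (The Last Train): author_id=NULL, no match -> dropped
  - book 2 (Hollow Hills): author_id=1 -> matches Adams
  - book 3 (Stone Bridges): author_id=1 -> matches Adams
  - book 4 (The Glass Key): author_id=1 -> matches Adams
  - book 5 (Winter Gardens): author_id=3 -> matches Brown
  - book 6 (River Crossing): author_id=1 -> matches Adams
So 1 of 6 rows is dropped.

SQL:
SELECT a.title, b.name AS author
FROM books a
INNER JOIN authors b ON a.author_id = b.id

Result:
title          | author
---------------+-------
Hollow Hills   | Adams 
Stone Bridges  | Adams 
The Glass Key  | Adams 
Winter Gardens | Brown 
River Crossing | Adams 


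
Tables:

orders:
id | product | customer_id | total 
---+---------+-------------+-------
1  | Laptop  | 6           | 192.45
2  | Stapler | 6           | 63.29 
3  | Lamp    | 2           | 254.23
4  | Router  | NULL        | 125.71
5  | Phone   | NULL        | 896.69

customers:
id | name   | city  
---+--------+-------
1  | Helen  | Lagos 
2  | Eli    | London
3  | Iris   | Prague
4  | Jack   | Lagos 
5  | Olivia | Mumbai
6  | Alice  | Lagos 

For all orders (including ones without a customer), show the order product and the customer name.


LEFT JOIN keeps every row from orders (the left table); where customer_id has no match in customers, the customer columns become NULL. Walk through each order:
  - order 1 (Laptop): customer_id=6 -> matches Alice
  - order 2 (Stapler): customer_id=6 -> matches Alice
  - order 3 (Lamp): customer_id=2 -> matches Eli
  - order 4 (Router): customer_id=NULL, no match -> kept with NULL
  - order 5 (Phone): customer_id=NULL, no match -> kept with NULL
All 5 rows appear; 2 have NULL customer.

SQL:
SELECT a.product, b.name AS customer
FROM orders a
LEFT JOIN customers b ON a.customer_id = b.id

Result:
product | customer
--------+---------
Laptop  | Alice   
Stapler | Alice   
Lamp    | Eli     
Router  | NULL    
Phone   | NULL    


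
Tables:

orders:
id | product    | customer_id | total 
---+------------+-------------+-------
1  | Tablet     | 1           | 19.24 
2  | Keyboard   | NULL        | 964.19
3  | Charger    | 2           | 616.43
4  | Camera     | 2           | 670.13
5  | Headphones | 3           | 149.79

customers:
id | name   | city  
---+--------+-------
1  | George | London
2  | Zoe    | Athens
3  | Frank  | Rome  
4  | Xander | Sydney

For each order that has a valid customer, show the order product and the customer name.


INNER JOIN keeps only orders rows whose customer_id matches an id in customers. Walk through each order:
  - order 1 (Tablet): customer_id=1 -> matches George
  - order 2 (Keyboard): customer_id=NULL, no match -> dropped
  - order 3 (Charger): customer_id=2 -> matches Zoe
  - order 4 (Camera): customer_id=2 -> matches Zoe
  - order 5 (Headphones): customer_id=3 -> matches Frank
So 1 of 5 rows is dropped.

SQL:
SELECT a.product, b.name AS customer
FROM orders a
INNER JOIN customers b ON a.customer_id = b.id

Result:
product    | customer
-----------+---------
Tablet     | George  
Charger    | Zoe     
Camera     | Zoe     
Headphones | Frank   
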